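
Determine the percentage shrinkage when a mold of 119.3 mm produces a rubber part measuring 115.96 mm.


Shrinkage = (mold - part) / mold * 100
= (119.3 - 115.96) / 119.3 * 100
= 3.34 / 119.3 * 100
= 2.8%

2.8%


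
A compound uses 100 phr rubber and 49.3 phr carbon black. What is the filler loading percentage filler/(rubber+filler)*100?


Filler % = filler / (rubber + filler) * 100
= 49.3 / (100 + 49.3) * 100
= 49.3 / 149.3 * 100
= 33.02%

33.02%


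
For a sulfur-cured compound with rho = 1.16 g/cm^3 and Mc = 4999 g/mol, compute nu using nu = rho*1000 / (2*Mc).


nu = rho * 1000 / (2 * Mc)
nu = 1.16 * 1000 / (2 * 4999)
nu = 1160.0 / 9998
nu = 0.1160 mol/L

0.1160 mol/L


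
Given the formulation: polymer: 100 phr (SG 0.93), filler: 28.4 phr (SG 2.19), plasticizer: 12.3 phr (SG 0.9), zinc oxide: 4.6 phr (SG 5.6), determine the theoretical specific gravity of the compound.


Sum of weights = 145.3
Volume contributions:
  polymer: 100/0.93 = 107.5269
  filler: 28.4/2.19 = 12.9680
  plasticizer: 12.3/0.9 = 13.6667
  zinc oxide: 4.6/5.6 = 0.8214
Sum of volumes = 134.9830
SG = 145.3 / 134.9830 = 1.076

SG = 1.076


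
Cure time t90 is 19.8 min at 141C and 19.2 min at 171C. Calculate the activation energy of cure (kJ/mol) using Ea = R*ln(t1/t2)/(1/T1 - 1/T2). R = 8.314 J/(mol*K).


T1 = 414.15 K, T2 = 444.15 K
1/T1 - 1/T2 = 1.6309e-04
ln(t1/t2) = ln(19.8/19.2) = 0.0308
Ea = 8.314 * 0.0308 / 1.6309e-04 = 1568.6534 J/mol
Ea = 1.57 kJ/mol

1.57 kJ/mol


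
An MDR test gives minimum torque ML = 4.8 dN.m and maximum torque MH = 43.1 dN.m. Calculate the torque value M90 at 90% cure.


M90 = ML + 0.9 * (MH - ML)
M90 = 4.8 + 0.9 * (43.1 - 4.8)
M90 = 4.8 + 0.9 * 38.3
M90 = 39.27 dN.m

39.27 dN.m


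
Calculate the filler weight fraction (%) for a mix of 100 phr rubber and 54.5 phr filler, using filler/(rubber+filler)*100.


Filler % = filler / (rubber + filler) * 100
= 54.5 / (100 + 54.5) * 100
= 54.5 / 154.5 * 100
= 35.28%

35.28%


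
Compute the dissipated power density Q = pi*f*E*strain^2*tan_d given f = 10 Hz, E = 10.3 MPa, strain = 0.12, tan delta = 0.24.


Q = pi * f * E * strain^2 * tan_d
= pi * 10 * 10.3 * 0.12^2 * 0.24
= pi * 10 * 10.3 * 0.0144 * 0.24
= 1.1183

Q = 1.1183


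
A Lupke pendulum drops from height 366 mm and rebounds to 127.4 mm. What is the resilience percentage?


Resilience = h_rebound / h_drop * 100
= 127.4 / 366 * 100
= 34.8%

34.8%


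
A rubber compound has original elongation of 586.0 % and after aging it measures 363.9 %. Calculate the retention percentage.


Retention = aged / original * 100
= 363.9 / 586.0 * 100
= 62.1%

62.1%


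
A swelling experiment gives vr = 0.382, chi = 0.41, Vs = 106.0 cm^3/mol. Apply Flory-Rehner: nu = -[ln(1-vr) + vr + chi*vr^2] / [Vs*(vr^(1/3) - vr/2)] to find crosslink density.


ln(1 - vr) = ln(1 - 0.382) = -0.4813
Numerator = -((-0.4813) + 0.382 + 0.41 * 0.382^2) = 0.0394
Denominator = 106.0 * (0.382^(1/3) - 0.382/2) = 56.6659
nu = 0.0394 / 56.6659 = 6.9597e-04 mol/cm^3

6.9597e-04 mol/cm^3


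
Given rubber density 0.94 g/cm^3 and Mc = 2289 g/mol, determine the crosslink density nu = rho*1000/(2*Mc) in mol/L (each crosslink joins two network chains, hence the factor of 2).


nu = rho * 1000 / (2 * Mc)
nu = 0.94 * 1000 / (2 * 2289)
nu = 940.0 / 4578
nu = 0.2053 mol/L

0.2053 mol/L


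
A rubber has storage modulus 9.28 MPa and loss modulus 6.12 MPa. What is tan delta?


tan delta = E'' / E'
= 6.12 / 9.28
= 0.6595

tan delta = 0.6595


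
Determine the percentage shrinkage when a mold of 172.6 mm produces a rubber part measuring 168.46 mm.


Shrinkage = (mold - part) / mold * 100
= (172.6 - 168.46) / 172.6 * 100
= 4.14 / 172.6 * 100
= 2.4%

2.4%


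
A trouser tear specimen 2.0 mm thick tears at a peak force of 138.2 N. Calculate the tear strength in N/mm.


Tear strength = force / thickness
= 138.2 / 2.0
= 69.1 N/mm

69.1 N/mm


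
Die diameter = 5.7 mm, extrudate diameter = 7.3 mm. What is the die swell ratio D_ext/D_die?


Die swell ratio = D_extrudate / D_die
= 7.3 / 5.7
= 1.281

Die swell = 1.281


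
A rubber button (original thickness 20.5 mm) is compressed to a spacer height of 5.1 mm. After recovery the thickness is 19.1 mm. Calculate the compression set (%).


CS = (t0 - recovered) / (t0 - ts) * 100
= (20.5 - 19.1) / (20.5 - 5.1) * 100
= 1.4 / 15.4 * 100
= 9.1%

9.1%


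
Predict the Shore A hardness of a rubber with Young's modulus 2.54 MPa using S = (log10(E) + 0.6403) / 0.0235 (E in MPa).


log10(E) = 0.0235*S - 0.6403  =>  S = (log10(E) + 0.6403) / 0.0235
log10(2.54) = 0.404834
S = (0.404834 + 0.6403) / 0.0235 = 1.045134 / 0.0235
S = 44.5

Shore A = 44.5


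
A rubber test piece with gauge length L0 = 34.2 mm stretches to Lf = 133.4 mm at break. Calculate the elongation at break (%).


Elongation = (Lf - L0) / L0 * 100
= (133.4 - 34.2) / 34.2 * 100
= 99.2 / 34.2 * 100
= 290.1%

290.1%


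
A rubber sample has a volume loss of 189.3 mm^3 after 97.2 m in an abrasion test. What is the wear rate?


Rate = volume_loss / distance
= 189.3 / 97.2
= 1.948 mm^3/m

1.948 mm^3/m


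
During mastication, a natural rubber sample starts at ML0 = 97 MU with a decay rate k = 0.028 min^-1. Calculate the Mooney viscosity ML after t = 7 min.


ML = ML0 * exp(-k * t)
ML = 97 * exp(-0.028 * 7)
ML = 97 * 0.8220
ML = 79.74 MU

79.74 MU


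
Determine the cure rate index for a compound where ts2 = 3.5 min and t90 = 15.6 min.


CRI = 100 / (t90 - ts2)
= 100 / (15.6 - 3.5)
= 100 / 12.1
= 8.26 min^-1

8.26 min^-1


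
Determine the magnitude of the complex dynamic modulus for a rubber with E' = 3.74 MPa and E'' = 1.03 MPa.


|E*| = sqrt(E'^2 + E''^2)
= sqrt(3.74^2 + 1.03^2)
= sqrt(13.9876 + 1.0609)
= 3.879 MPa

3.879 MPa


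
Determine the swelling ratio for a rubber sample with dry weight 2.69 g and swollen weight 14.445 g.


Q = W_swollen / W_dry
Q = 14.445 / 2.69
Q = 5.37

Q = 5.37


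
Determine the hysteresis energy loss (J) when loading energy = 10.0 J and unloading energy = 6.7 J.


Hysteresis loss = loading - unloading
= 10.0 - 6.7
= 3.3 J

3.3 J


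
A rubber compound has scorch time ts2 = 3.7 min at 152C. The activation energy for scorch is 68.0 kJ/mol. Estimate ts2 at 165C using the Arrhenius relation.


Convert temperatures: T1 = 152 + 273.15 = 425.15 K, T2 = 165 + 273.15 = 438.15 K
ts2_new = 3.7 * exp(68000 / 8.314 * (1/438.15 - 1/425.15))
1/T2 - 1/T1 = -6.9788e-05
ts2_new = 2.09 min

2.09 min


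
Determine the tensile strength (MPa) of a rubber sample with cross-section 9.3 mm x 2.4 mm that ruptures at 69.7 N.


Area = width * thickness = 9.3 * 2.4 = 22.32 mm^2
TS = force / area = 69.7 / 22.32 = 3.12 MPa

3.12 MPa


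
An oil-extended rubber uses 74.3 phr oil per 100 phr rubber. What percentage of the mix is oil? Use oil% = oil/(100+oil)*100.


Oil % = oil / (100 + oil) * 100
= 74.3 / (100 + 74.3) * 100
= 74.3 / 174.3 * 100
= 42.63%

42.63%


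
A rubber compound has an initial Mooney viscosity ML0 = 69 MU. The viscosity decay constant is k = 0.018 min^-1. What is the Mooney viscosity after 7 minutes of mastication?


ML = ML0 * exp(-k * t)
ML = 69 * exp(-0.018 * 7)
ML = 69 * 0.8816
ML = 60.83 MU

60.83 MU


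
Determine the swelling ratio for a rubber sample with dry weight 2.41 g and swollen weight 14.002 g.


Q = W_swollen / W_dry
Q = 14.002 / 2.41
Q = 5.81

Q = 5.81


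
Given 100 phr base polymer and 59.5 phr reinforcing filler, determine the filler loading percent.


Filler % = filler / (rubber + filler) * 100
= 59.5 / (100 + 59.5) * 100
= 59.5 / 159.5 * 100
= 37.3%

37.3%


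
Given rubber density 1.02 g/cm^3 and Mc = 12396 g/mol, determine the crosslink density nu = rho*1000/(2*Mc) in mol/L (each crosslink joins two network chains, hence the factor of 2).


nu = rho * 1000 / (2 * Mc)
nu = 1.02 * 1000 / (2 * 12396)
nu = 1020.0 / 24792
nu = 0.0411 mol/L

0.0411 mol/L


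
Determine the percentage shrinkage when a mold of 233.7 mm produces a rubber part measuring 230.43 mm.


Shrinkage = (mold - part) / mold * 100
= (233.7 - 230.43) / 233.7 * 100
= 3.27 / 233.7 * 100
= 1.4%

1.4%


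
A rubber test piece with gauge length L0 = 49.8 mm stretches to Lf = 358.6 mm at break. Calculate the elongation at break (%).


Elongation = (Lf - L0) / L0 * 100
= (358.6 - 49.8) / 49.8 * 100
= 308.8 / 49.8 * 100
= 620.1%

620.1%


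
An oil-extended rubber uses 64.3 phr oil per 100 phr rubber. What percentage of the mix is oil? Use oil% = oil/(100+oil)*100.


Oil % = oil / (100 + oil) * 100
= 64.3 / (100 + 64.3) * 100
= 64.3 / 164.3 * 100
= 39.14%

39.14%


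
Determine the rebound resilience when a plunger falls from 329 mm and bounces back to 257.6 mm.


Resilience = h_rebound / h_drop * 100
= 257.6 / 329 * 100
= 78.3%

78.3%


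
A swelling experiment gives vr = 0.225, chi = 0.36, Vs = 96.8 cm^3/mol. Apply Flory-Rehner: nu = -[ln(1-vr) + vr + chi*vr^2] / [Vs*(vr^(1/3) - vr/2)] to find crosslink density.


ln(1 - vr) = ln(1 - 0.225) = -0.2549
Numerator = -((-0.2549) + 0.225 + 0.36 * 0.225^2) = 0.0117
Denominator = 96.8 * (0.225^(1/3) - 0.225/2) = 47.9857
nu = 0.0117 / 47.9857 = 2.4314e-04 mol/cm^3

2.4314e-04 mol/cm^3


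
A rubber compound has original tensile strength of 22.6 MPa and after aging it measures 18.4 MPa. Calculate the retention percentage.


Retention = aged / original * 100
= 18.4 / 22.6 * 100
= 81.4%

81.4%


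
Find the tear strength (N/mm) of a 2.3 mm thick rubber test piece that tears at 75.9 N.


Tear strength = force / thickness
= 75.9 / 2.3
= 33.0 N/mm

33.0 N/mm


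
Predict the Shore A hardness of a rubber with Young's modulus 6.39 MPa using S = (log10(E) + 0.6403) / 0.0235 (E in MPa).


log10(E) = 0.0235*S - 0.6403  =>  S = (log10(E) + 0.6403) / 0.0235
log10(6.39) = 0.805501
S = (0.805501 + 0.6403) / 0.0235 = 1.445801 / 0.0235
S = 61.5

Shore A = 61.5


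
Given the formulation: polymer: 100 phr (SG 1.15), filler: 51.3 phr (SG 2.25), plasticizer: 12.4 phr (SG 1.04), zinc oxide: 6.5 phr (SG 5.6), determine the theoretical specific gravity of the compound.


Sum of weights = 170.2
Volume contributions:
  polymer: 100/1.15 = 86.9565
  filler: 51.3/2.25 = 22.8000
  plasticizer: 12.4/1.04 = 11.9231
  zinc oxide: 6.5/5.6 = 1.1607
Sum of volumes = 122.8403
SG = 170.2 / 122.8403 = 1.386

SG = 1.386


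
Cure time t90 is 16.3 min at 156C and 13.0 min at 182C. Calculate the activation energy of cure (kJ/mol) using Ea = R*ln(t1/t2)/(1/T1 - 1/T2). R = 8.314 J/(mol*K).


T1 = 429.15 K, T2 = 455.15 K
1/T1 - 1/T2 = 1.3311e-04
ln(t1/t2) = ln(16.3/13.0) = 0.2262
Ea = 8.314 * 0.2262 / 1.3311e-04 = 14129.3823 J/mol
Ea = 14.13 kJ/mol

14.13 kJ/mol


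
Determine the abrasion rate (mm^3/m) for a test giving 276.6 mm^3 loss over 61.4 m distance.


Rate = volume_loss / distance
= 276.6 / 61.4
= 4.505 mm^3/m

4.505 mm^3/m


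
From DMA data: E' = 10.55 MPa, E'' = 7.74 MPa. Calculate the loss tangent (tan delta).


tan delta = E'' / E'
= 7.74 / 10.55
= 0.7336

tan delta = 0.7336


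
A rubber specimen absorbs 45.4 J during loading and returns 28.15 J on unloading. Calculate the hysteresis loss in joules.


Hysteresis loss = loading - unloading
= 45.4 - 28.15
= 17.25 J

17.25 J


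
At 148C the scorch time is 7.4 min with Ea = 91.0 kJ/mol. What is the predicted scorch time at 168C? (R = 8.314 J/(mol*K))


Convert temperatures: T1 = 148 + 273.15 = 421.15 K, T2 = 168 + 273.15 = 441.15 K
ts2_new = 7.4 * exp(91000 / 8.314 * (1/441.15 - 1/421.15))
1/T2 - 1/T1 = -1.0765e-04
ts2_new = 2.28 min

2.28 min


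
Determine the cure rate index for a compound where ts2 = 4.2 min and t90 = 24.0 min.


CRI = 100 / (t90 - ts2)
= 100 / (24.0 - 4.2)
= 100 / 19.8
= 5.05 min^-1

5.05 min^-1


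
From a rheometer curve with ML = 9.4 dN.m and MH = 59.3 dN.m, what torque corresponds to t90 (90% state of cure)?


M90 = ML + 0.9 * (MH - ML)
M90 = 9.4 + 0.9 * (59.3 - 9.4)
M90 = 9.4 + 0.9 * 49.9
M90 = 54.31 dN.m

54.31 dN.m


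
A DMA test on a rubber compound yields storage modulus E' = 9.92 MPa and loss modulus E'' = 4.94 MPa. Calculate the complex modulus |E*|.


|E*| = sqrt(E'^2 + E''^2)
= sqrt(9.92^2 + 4.94^2)
= sqrt(98.4064 + 24.4036)
= 11.082 MPa

11.082 MPa


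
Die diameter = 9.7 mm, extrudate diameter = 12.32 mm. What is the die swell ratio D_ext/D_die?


Die swell ratio = D_extrudate / D_die
= 12.32 / 9.7
= 1.27

Die swell = 1.27


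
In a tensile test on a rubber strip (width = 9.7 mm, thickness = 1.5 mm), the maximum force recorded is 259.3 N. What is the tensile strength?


Area = width * thickness = 9.7 * 1.5 = 14.55 mm^2
TS = force / area = 259.3 / 14.55 = 17.82 MPa

17.82 MPa


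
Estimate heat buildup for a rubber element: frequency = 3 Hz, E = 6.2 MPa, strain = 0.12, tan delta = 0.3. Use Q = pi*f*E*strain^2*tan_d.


Q = pi * f * E * strain^2 * tan_d
= pi * 3 * 6.2 * 0.12^2 * 0.3
= pi * 3 * 6.2 * 0.0144 * 0.3
= 0.2524

Q = 0.2524


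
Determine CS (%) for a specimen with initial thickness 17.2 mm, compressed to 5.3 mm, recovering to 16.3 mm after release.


CS = (t0 - recovered) / (t0 - ts) * 100
= (17.2 - 16.3) / (17.2 - 5.3) * 100
= 0.9 / 11.9 * 100
= 7.6%

7.6%


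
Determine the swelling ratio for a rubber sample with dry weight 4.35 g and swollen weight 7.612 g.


Q = W_swollen / W_dry
Q = 7.612 / 4.35
Q = 1.75

Q = 1.75


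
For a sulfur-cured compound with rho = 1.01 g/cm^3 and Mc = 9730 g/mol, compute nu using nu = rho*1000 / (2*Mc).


nu = rho * 1000 / (2 * Mc)
nu = 1.01 * 1000 / (2 * 9730)
nu = 1010.0 / 19460
nu = 0.0519 mol/L

0.0519 mol/L


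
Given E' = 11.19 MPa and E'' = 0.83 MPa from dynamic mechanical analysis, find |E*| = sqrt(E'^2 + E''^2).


|E*| = sqrt(E'^2 + E''^2)
= sqrt(11.19^2 + 0.83^2)
= sqrt(125.2161 + 0.6889)
= 11.221 MPa

11.221 MPa


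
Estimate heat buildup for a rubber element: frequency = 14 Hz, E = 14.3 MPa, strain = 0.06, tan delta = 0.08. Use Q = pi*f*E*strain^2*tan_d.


Q = pi * f * E * strain^2 * tan_d
= pi * 14 * 14.3 * 0.06^2 * 0.08
= pi * 14 * 14.3 * 0.0036 * 0.08
= 0.1811

Q = 0.1811


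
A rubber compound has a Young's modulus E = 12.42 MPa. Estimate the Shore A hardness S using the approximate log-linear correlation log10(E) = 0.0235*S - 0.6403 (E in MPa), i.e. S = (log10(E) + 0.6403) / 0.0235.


log10(E) = 0.0235*S - 0.6403  =>  S = (log10(E) + 0.6403) / 0.0235
log10(12.42) = 1.094122
S = (1.094122 + 0.6403) / 0.0235 = 1.734422 / 0.0235
S = 73.8

Shore A = 73.8


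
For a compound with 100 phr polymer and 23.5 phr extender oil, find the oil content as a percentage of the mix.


Oil % = oil / (100 + oil) * 100
= 23.5 / (100 + 23.5) * 100
= 23.5 / 123.5 * 100
= 19.03%

19.03%


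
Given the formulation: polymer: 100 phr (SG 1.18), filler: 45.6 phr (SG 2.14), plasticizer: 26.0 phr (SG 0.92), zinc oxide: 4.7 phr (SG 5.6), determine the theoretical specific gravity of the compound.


Sum of weights = 176.3
Volume contributions:
  polymer: 100/1.18 = 84.7458
  filler: 45.6/2.14 = 21.3084
  plasticizer: 26.0/0.92 = 28.2609
  zinc oxide: 4.7/5.6 = 0.8393
Sum of volumes = 135.1543
SG = 176.3 / 135.1543 = 1.304

SG = 1.304


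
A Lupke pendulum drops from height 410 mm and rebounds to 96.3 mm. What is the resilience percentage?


Resilience = h_rebound / h_drop * 100
= 96.3 / 410 * 100
= 23.5%

23.5%


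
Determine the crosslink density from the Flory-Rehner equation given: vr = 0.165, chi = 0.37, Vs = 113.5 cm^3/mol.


ln(1 - vr) = ln(1 - 0.165) = -0.1803
Numerator = -((-0.1803) + 0.165 + 0.37 * 0.165^2) = 0.0053
Denominator = 113.5 * (0.165^(1/3) - 0.165/2) = 52.8888
nu = 0.0053 / 52.8888 = 9.9271e-05 mol/cm^3

9.9271e-05 mol/cm^3


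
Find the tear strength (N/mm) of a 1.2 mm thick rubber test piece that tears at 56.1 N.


Tear strength = force / thickness
= 56.1 / 1.2
= 46.75 N/mm

46.75 N/mm


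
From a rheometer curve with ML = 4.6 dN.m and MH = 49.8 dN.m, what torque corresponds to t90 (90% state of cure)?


M90 = ML + 0.9 * (MH - ML)
M90 = 4.6 + 0.9 * (49.8 - 4.6)
M90 = 4.6 + 0.9 * 45.2
M90 = 45.28 dN.m

45.28 dN.m


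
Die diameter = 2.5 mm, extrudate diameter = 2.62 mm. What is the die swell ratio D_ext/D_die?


Die swell ratio = D_extrudate / D_die
= 2.62 / 2.5
= 1.048

Die swell = 1.048


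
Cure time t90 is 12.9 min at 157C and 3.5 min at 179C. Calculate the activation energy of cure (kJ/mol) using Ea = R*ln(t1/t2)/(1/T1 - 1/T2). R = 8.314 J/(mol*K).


T1 = 430.15 K, T2 = 452.15 K
1/T1 - 1/T2 = 1.1312e-04
ln(t1/t2) = ln(12.9/3.5) = 1.3045
Ea = 8.314 * 1.3045 / 1.1312e-04 = 95878.6729 J/mol
Ea = 95.88 kJ/mol

95.88 kJ/mol


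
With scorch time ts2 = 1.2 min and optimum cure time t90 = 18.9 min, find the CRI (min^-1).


CRI = 100 / (t90 - ts2)
= 100 / (18.9 - 1.2)
= 100 / 17.7
= 5.65 min^-1

5.65 min^-1


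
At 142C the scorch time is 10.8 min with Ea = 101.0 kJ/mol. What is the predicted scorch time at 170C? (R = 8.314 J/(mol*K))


Convert temperatures: T1 = 142 + 273.15 = 415.15 K, T2 = 170 + 273.15 = 443.15 K
ts2_new = 10.8 * exp(101000 / 8.314 * (1/443.15 - 1/415.15))
1/T2 - 1/T1 = -1.5220e-04
ts2_new = 1.7 min

1.7 min


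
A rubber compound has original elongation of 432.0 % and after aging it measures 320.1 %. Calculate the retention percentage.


Retention = aged / original * 100
= 320.1 / 432.0 * 100
= 74.1%

74.1%


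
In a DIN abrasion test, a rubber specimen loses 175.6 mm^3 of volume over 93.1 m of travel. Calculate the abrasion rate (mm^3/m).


Rate = volume_loss / distance
= 175.6 / 93.1
= 1.886 mm^3/m

1.886 mm^3/m


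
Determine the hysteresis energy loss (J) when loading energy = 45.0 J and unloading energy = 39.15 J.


Hysteresis loss = loading - unloading
= 45.0 - 39.15
= 5.85 J

5.85 J


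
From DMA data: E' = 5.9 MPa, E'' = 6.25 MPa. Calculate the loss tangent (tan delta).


tan delta = E'' / E'
= 6.25 / 5.9
= 1.0593

tan delta = 1.0593


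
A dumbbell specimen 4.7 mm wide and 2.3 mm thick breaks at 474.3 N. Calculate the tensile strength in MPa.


Area = width * thickness = 4.7 * 2.3 = 10.81 mm^2
TS = force / area = 474.3 / 10.81 = 43.88 MPa

43.88 MPa


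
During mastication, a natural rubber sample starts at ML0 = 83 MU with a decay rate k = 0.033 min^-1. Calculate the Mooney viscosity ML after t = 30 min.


ML = ML0 * exp(-k * t)
ML = 83 * exp(-0.033 * 30)
ML = 83 * 0.3716
ML = 30.84 MU

30.84 MU


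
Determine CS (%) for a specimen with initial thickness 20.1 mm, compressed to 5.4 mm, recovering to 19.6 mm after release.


CS = (t0 - recovered) / (t0 - ts) * 100
= (20.1 - 19.6) / (20.1 - 5.4) * 100
= 0.5 / 14.7 * 100
= 3.4%

3.4%


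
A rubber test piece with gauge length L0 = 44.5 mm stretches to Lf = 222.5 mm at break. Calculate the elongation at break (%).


Elongation = (Lf - L0) / L0 * 100
= (222.5 - 44.5) / 44.5 * 100
= 178.0 / 44.5 * 100
= 400.0%

400.0%


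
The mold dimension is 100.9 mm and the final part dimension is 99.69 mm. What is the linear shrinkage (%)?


Shrinkage = (mold - part) / mold * 100
= (100.9 - 99.69) / 100.9 * 100
= 1.21 / 100.9 * 100
= 1.2%

1.2%


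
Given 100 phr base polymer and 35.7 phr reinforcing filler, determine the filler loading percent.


Filler % = filler / (rubber + filler) * 100
= 35.7 / (100 + 35.7) * 100
= 35.7 / 135.7 * 100
= 26.31%

26.31%


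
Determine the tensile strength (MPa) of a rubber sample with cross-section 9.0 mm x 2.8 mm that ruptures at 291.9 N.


Area = width * thickness = 9.0 * 2.8 = 25.2 mm^2
TS = force / area = 291.9 / 25.2 = 11.58 MPa

11.58 MPa


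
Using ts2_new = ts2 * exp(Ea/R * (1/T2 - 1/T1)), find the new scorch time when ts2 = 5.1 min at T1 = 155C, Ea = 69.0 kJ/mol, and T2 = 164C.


Convert temperatures: T1 = 155 + 273.15 = 428.15 K, T2 = 164 + 273.15 = 437.15 K
ts2_new = 5.1 * exp(69000 / 8.314 * (1/437.15 - 1/428.15))
1/T2 - 1/T1 = -4.8086e-05
ts2_new = 3.42 min

3.42 min


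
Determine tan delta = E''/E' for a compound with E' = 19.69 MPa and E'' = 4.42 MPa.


tan delta = E'' / E'
= 4.42 / 19.69
= 0.2245

tan delta = 0.2245


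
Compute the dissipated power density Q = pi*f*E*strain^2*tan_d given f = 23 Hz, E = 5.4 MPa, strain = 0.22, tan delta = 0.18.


Q = pi * f * E * strain^2 * tan_d
= pi * 23 * 5.4 * 0.22^2 * 0.18
= pi * 23 * 5.4 * 0.0484 * 0.18
= 3.3993

Q = 3.3993


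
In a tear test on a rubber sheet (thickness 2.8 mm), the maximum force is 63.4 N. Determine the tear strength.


Tear strength = force / thickness
= 63.4 / 2.8
= 22.64 N/mm

22.64 N/mm


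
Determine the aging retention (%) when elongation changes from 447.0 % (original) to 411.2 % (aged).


Retention = aged / original * 100
= 411.2 / 447.0 * 100
= 92.0%

92.0%


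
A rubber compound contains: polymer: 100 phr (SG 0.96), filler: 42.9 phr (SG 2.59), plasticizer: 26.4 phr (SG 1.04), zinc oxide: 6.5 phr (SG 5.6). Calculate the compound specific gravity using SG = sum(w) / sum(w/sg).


Sum of weights = 175.8
Volume contributions:
  polymer: 100/0.96 = 104.1667
  filler: 42.9/2.59 = 16.5637
  plasticizer: 26.4/1.04 = 25.3846
  zinc oxide: 6.5/5.6 = 1.1607
Sum of volumes = 147.2757
SG = 175.8 / 147.2757 = 1.194

SG = 1.194


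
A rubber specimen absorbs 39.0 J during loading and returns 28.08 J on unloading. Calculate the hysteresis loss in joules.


Hysteresis loss = loading - unloading
= 39.0 - 28.08
= 10.92 J

10.92 J


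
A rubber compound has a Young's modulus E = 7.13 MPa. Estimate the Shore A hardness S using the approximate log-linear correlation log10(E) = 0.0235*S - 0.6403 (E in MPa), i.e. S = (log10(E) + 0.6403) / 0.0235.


log10(E) = 0.0235*S - 0.6403  =>  S = (log10(E) + 0.6403) / 0.0235
log10(7.13) = 0.853090
S = (0.853090 + 0.6403) / 0.0235 = 1.493390 / 0.0235
S = 63.5

Shore A = 63.5


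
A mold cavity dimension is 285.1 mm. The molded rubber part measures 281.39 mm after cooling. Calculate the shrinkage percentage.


Shrinkage = (mold - part) / mold * 100
= (285.1 - 281.39) / 285.1 * 100
= 3.71 / 285.1 * 100
= 1.3%

1.3%


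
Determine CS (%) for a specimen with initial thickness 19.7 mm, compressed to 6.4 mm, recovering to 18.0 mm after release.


CS = (t0 - recovered) / (t0 - ts) * 100
= (19.7 - 18.0) / (19.7 - 6.4) * 100
= 1.7 / 13.3 * 100
= 12.8%

12.8%


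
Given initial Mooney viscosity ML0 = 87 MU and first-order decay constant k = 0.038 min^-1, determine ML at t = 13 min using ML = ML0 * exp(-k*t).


ML = ML0 * exp(-k * t)
ML = 87 * exp(-0.038 * 13)
ML = 87 * 0.6102
ML = 53.09 MU

53.09 MU


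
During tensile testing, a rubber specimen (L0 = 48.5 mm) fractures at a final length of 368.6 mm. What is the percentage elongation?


Elongation = (Lf - L0) / L0 * 100
= (368.6 - 48.5) / 48.5 * 100
= 320.1 / 48.5 * 100
= 660.0%

660.0%


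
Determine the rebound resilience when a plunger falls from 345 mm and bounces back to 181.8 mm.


Resilience = h_rebound / h_drop * 100
= 181.8 / 345 * 100
= 52.7%

52.7%


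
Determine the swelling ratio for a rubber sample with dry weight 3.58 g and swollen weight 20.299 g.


Q = W_swollen / W_dry
Q = 20.299 / 3.58
Q = 5.67

Q = 5.67


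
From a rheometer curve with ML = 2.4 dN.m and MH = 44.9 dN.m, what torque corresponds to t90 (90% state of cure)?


M90 = ML + 0.9 * (MH - ML)
M90 = 2.4 + 0.9 * (44.9 - 2.4)
M90 = 2.4 + 0.9 * 42.5
M90 = 40.65 dN.m

40.65 dN.m


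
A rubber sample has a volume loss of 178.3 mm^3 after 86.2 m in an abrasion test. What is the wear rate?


Rate = volume_loss / distance
= 178.3 / 86.2
= 2.068 mm^3/m

2.068 mm^3/m


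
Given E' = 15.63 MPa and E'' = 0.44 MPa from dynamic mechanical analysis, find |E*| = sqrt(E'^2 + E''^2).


|E*| = sqrt(E'^2 + E''^2)
= sqrt(15.63^2 + 0.44^2)
= sqrt(244.2969 + 0.1936)
= 15.636 MPa

15.636 MPa


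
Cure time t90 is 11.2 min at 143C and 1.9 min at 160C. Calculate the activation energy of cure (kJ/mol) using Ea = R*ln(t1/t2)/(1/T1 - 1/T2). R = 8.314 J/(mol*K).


T1 = 416.15 K, T2 = 433.15 K
1/T1 - 1/T2 = 9.4311e-05
ln(t1/t2) = ln(11.2/1.9) = 1.7741
Ea = 8.314 * 1.7741 / 9.4311e-05 = 156393.1021 J/mol
Ea = 156.39 kJ/mol

156.39 kJ/mol


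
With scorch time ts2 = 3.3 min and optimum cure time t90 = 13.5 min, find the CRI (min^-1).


CRI = 100 / (t90 - ts2)
= 100 / (13.5 - 3.3)
= 100 / 10.2
= 9.8 min^-1

9.8 min^-1


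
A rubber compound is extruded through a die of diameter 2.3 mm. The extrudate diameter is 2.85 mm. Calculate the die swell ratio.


Die swell ratio = D_extrudate / D_die
= 2.85 / 2.3
= 1.239

Die swell = 1.239


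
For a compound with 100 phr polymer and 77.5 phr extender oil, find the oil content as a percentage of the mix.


Oil % = oil / (100 + oil) * 100
= 77.5 / (100 + 77.5) * 100
= 77.5 / 177.5 * 100
= 43.66%

43.66%


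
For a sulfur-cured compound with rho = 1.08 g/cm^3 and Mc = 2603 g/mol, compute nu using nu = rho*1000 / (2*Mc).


nu = rho * 1000 / (2 * Mc)
nu = 1.08 * 1000 / (2 * 2603)
nu = 1080.0 / 5206
nu = 0.2075 mol/L

0.2075 mol/L


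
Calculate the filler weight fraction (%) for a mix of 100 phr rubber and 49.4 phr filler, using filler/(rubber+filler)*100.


Filler % = filler / (rubber + filler) * 100
= 49.4 / (100 + 49.4) * 100
= 49.4 / 149.4 * 100
= 33.07%

33.07%


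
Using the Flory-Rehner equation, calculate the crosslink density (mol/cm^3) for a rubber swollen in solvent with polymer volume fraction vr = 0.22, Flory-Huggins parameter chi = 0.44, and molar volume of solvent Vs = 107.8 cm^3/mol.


ln(1 - vr) = ln(1 - 0.22) = -0.2485
Numerator = -((-0.2485) + 0.22 + 0.44 * 0.22^2) = 0.0072
Denominator = 107.8 * (0.22^(1/3) - 0.22/2) = 53.2188
nu = 0.0072 / 53.2188 = 1.3464e-04 mol/cm^3

1.3464e-04 mol/cm^3


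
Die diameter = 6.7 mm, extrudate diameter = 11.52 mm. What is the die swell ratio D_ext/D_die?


Die swell ratio = D_extrudate / D_die
= 11.52 / 6.7
= 1.719

Die swell = 1.719


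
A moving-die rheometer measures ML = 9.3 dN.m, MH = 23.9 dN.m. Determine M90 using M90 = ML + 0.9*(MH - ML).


M90 = ML + 0.9 * (MH - ML)
M90 = 9.3 + 0.9 * (23.9 - 9.3)
M90 = 9.3 + 0.9 * 14.6
M90 = 22.44 dN.m

22.44 dN.m


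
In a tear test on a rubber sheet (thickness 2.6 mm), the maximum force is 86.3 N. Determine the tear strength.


Tear strength = force / thickness
= 86.3 / 2.6
= 33.19 N/mm

33.19 N/mm


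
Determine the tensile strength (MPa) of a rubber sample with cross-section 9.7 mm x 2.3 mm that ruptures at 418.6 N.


Area = width * thickness = 9.7 * 2.3 = 22.31 mm^2
TS = force / area = 418.6 / 22.31 = 18.76 MPa

18.76 MPa


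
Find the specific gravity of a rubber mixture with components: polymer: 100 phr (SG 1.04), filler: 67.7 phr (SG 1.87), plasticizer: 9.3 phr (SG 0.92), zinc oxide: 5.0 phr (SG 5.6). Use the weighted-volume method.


Sum of weights = 182.0
Volume contributions:
  polymer: 100/1.04 = 96.1538
  filler: 67.7/1.87 = 36.2032
  plasticizer: 9.3/0.92 = 10.1087
  zinc oxide: 5.0/5.6 = 0.8929
Sum of volumes = 143.3586
SG = 182.0 / 143.3586 = 1.27

SG = 1.27


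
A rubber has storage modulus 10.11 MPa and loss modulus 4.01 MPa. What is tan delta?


tan delta = E'' / E'
= 4.01 / 10.11
= 0.3966

tan delta = 0.3966


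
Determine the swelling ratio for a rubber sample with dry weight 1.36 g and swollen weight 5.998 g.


Q = W_swollen / W_dry
Q = 5.998 / 1.36
Q = 4.41

Q = 4.41


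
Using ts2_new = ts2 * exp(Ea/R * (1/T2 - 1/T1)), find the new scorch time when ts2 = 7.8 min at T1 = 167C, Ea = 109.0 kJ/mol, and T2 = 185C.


Convert temperatures: T1 = 167 + 273.15 = 440.15 K, T2 = 185 + 273.15 = 458.15 K
ts2_new = 7.8 * exp(109000 / 8.314 * (1/458.15 - 1/440.15))
1/T2 - 1/T1 = -8.9261e-05
ts2_new = 2.42 min

2.42 min


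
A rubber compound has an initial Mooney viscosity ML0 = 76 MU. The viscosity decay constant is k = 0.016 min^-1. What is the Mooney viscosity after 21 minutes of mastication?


ML = ML0 * exp(-k * t)
ML = 76 * exp(-0.016 * 21)
ML = 76 * 0.7146
ML = 54.31 MU

54.31 MU


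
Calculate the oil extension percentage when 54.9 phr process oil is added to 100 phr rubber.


Oil % = oil / (100 + oil) * 100
= 54.9 / (100 + 54.9) * 100
= 54.9 / 154.9 * 100
= 35.44%

35.44%


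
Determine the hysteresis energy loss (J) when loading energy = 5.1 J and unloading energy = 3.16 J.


Hysteresis loss = loading - unloading
= 5.1 - 3.16
= 1.94 J

1.94 J


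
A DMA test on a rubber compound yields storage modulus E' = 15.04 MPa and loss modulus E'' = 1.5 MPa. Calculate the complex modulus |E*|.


|E*| = sqrt(E'^2 + E''^2)
= sqrt(15.04^2 + 1.5^2)
= sqrt(226.2016 + 2.2500)
= 15.115 MPa

15.115 MPa


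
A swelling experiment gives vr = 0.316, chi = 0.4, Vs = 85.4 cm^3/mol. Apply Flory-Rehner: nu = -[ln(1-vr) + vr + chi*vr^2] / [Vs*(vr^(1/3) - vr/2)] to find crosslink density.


ln(1 - vr) = ln(1 - 0.316) = -0.3798
Numerator = -((-0.3798) + 0.316 + 0.4 * 0.316^2) = 0.0239
Denominator = 85.4 * (0.316^(1/3) - 0.316/2) = 44.6752
nu = 0.0239 / 44.6752 = 5.3396e-04 mol/cm^3

5.3396e-04 mol/cm^3


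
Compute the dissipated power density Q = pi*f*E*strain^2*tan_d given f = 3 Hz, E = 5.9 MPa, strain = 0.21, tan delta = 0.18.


Q = pi * f * E * strain^2 * tan_d
= pi * 3 * 5.9 * 0.21^2 * 0.18
= pi * 3 * 5.9 * 0.0441 * 0.18
= 0.4414

Q = 0.4414


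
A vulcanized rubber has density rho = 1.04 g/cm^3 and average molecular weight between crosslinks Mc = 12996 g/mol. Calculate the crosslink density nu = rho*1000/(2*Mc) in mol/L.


nu = rho * 1000 / (2 * Mc)
nu = 1.04 * 1000 / (2 * 12996)
nu = 1040.0 / 25992
nu = 0.0400 mol/L

0.0400 mol/L


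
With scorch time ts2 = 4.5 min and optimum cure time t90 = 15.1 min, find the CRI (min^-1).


CRI = 100 / (t90 - ts2)
= 100 / (15.1 - 4.5)
= 100 / 10.6
= 9.43 min^-1

9.43 min^-1


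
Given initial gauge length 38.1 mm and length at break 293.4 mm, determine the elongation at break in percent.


Elongation = (Lf - L0) / L0 * 100
= (293.4 - 38.1) / 38.1 * 100
= 255.3 / 38.1 * 100
= 670.1%

670.1%


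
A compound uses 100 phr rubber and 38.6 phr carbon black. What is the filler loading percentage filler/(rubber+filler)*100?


Filler % = filler / (rubber + filler) * 100
= 38.6 / (100 + 38.6) * 100
= 38.6 / 138.6 * 100
= 27.85%

27.85%


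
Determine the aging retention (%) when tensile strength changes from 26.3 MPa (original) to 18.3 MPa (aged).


Retention = aged / original * 100
= 18.3 / 26.3 * 100
= 69.6%

69.6%


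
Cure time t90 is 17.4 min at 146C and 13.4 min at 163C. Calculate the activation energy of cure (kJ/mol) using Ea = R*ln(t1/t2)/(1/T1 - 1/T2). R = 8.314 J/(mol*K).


T1 = 419.15 K, T2 = 436.15 K
1/T1 - 1/T2 = 9.2992e-05
ln(t1/t2) = ln(17.4/13.4) = 0.2612
Ea = 8.314 * 0.2612 / 9.2992e-05 = 23354.2212 J/mol
Ea = 23.35 kJ/mol

23.35 kJ/mol


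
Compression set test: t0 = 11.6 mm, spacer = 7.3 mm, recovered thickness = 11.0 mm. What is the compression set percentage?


CS = (t0 - recovered) / (t0 - ts) * 100
= (11.6 - 11.0) / (11.6 - 7.3) * 100
= 0.6 / 4.3 * 100
= 14.0%

14.0%


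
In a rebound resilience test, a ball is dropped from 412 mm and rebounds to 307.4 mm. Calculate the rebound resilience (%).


Resilience = h_rebound / h_drop * 100
= 307.4 / 412 * 100
= 74.6%

74.6%


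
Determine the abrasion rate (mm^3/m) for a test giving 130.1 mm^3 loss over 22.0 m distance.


Rate = volume_loss / distance
= 130.1 / 22.0
= 5.914 mm^3/m

5.914 mm^3/m


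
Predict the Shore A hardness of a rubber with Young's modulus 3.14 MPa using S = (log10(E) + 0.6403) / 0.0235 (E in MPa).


log10(E) = 0.0235*S - 0.6403  =>  S = (log10(E) + 0.6403) / 0.0235
log10(3.14) = 0.496930
S = (0.496930 + 0.6403) / 0.0235 = 1.137230 / 0.0235
S = 48.4

Shore A = 48.4


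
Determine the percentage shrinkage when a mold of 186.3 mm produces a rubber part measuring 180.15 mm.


Shrinkage = (mold - part) / mold * 100
= (186.3 - 180.15) / 186.3 * 100
= 6.15 / 186.3 * 100
= 3.3%

3.3%


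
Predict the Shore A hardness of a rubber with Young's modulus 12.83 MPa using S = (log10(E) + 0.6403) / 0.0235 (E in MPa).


log10(E) = 0.0235*S - 0.6403  =>  S = (log10(E) + 0.6403) / 0.0235
log10(12.83) = 1.108227
S = (1.108227 + 0.6403) / 0.0235 = 1.748527 / 0.0235
S = 74.4

Shore A = 74.4


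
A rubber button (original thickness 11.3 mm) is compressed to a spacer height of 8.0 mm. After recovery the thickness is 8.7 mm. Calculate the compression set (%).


CS = (t0 - recovered) / (t0 - ts) * 100
= (11.3 - 8.7) / (11.3 - 8.0) * 100
= 2.6 / 3.3 * 100
= 78.8%

78.8%


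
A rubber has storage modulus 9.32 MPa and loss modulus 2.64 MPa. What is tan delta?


tan delta = E'' / E'
= 2.64 / 9.32
= 0.2833

tan delta = 0.2833


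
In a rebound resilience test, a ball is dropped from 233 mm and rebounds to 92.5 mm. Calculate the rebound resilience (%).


Resilience = h_rebound / h_drop * 100
= 92.5 / 233 * 100
= 39.7%

39.7%


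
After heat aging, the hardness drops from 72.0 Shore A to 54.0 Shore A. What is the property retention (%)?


Retention = aged / original * 100
= 54.0 / 72.0 * 100
= 75.0%

75.0%


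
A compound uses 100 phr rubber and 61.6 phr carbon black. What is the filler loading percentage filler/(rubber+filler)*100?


Filler % = filler / (rubber + filler) * 100
= 61.6 / (100 + 61.6) * 100
= 61.6 / 161.6 * 100
= 38.12%

38.12%


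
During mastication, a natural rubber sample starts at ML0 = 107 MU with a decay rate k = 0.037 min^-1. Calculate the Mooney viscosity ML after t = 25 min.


ML = ML0 * exp(-k * t)
ML = 107 * exp(-0.037 * 25)
ML = 107 * 0.3965
ML = 42.43 MU

42.43 MU


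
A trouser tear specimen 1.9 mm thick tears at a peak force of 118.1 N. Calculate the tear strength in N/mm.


Tear strength = force / thickness
= 118.1 / 1.9
= 62.16 N/mm

62.16 N/mm


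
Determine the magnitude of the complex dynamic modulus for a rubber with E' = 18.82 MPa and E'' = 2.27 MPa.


|E*| = sqrt(E'^2 + E''^2)
= sqrt(18.82^2 + 2.27^2)
= sqrt(354.1924 + 5.1529)
= 18.956 MPa

18.956 MPa


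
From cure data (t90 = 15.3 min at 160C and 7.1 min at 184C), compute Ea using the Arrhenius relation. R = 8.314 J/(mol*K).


T1 = 433.15 K, T2 = 457.15 K
1/T1 - 1/T2 = 1.2120e-04
ln(t1/t2) = ln(15.3/7.1) = 0.7678
Ea = 8.314 * 0.7678 / 1.2120e-04 = 52664.7706 J/mol
Ea = 52.66 kJ/mol

52.66 kJ/mol


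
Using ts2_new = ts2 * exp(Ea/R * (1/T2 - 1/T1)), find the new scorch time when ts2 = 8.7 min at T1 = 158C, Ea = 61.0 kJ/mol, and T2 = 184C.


Convert temperatures: T1 = 158 + 273.15 = 431.15 K, T2 = 184 + 273.15 = 457.15 K
ts2_new = 8.7 * exp(61000 / 8.314 * (1/457.15 - 1/431.15))
1/T2 - 1/T1 = -1.3191e-04
ts2_new = 3.31 min

3.31 min


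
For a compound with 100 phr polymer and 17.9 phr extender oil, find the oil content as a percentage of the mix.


Oil % = oil / (100 + oil) * 100
= 17.9 / (100 + 17.9) * 100
= 17.9 / 117.9 * 100
= 15.18%

15.18%


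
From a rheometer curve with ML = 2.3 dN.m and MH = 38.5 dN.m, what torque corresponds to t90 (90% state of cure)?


M90 = ML + 0.9 * (MH - ML)
M90 = 2.3 + 0.9 * (38.5 - 2.3)
M90 = 2.3 + 0.9 * 36.2
M90 = 34.88 dN.m

34.88 dN.m


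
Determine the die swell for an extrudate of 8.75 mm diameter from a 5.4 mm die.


Die swell ratio = D_extrudate / D_die
= 8.75 / 5.4
= 1.62

Die swell = 1.62


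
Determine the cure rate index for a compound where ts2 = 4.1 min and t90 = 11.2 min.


CRI = 100 / (t90 - ts2)
= 100 / (11.2 - 4.1)
= 100 / 7.1
= 14.08 min^-1

14.08 min^-1


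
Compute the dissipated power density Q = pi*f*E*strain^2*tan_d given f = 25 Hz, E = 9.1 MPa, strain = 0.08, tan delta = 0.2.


Q = pi * f * E * strain^2 * tan_d
= pi * 25 * 9.1 * 0.08^2 * 0.2
= pi * 25 * 9.1 * 0.0064 * 0.2
= 0.9148

Q = 0.9148


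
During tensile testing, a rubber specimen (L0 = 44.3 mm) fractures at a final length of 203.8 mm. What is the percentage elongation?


Elongation = (Lf - L0) / L0 * 100
= (203.8 - 44.3) / 44.3 * 100
= 159.5 / 44.3 * 100
= 360.0%

360.0%


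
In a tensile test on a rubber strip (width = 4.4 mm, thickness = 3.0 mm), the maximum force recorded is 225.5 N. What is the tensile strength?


Area = width * thickness = 4.4 * 3.0 = 13.2 mm^2
TS = force / area = 225.5 / 13.2 = 17.08 MPa

17.08 MPa


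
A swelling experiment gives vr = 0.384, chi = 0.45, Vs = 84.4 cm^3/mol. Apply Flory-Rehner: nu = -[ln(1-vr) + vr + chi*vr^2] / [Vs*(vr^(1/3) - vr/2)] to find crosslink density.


ln(1 - vr) = ln(1 - 0.384) = -0.4845
Numerator = -((-0.4845) + 0.384 + 0.45 * 0.384^2) = 0.0342
Denominator = 84.4 * (0.384^(1/3) - 0.384/2) = 45.1412
nu = 0.0342 / 45.1412 = 7.5658e-04 mol/cm^3

7.5658e-04 mol/cm^3


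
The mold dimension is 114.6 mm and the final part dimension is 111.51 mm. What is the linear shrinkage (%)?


Shrinkage = (mold - part) / mold * 100
= (114.6 - 111.51) / 114.6 * 100
= 3.09 / 114.6 * 100
= 2.7%

2.7%


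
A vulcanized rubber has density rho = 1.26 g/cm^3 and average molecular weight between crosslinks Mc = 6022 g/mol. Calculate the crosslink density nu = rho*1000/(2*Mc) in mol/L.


nu = rho * 1000 / (2 * Mc)
nu = 1.26 * 1000 / (2 * 6022)
nu = 1260.0 / 12044
nu = 0.1046 mol/L

0.1046 mol/L


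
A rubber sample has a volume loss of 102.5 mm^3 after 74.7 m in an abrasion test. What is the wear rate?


Rate = volume_loss / distance
= 102.5 / 74.7
= 1.372 mm^3/m

1.372 mm^3/m


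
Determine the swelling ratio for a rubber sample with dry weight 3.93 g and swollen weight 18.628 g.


Q = W_swollen / W_dry
Q = 18.628 / 3.93
Q = 4.74

Q = 4.74


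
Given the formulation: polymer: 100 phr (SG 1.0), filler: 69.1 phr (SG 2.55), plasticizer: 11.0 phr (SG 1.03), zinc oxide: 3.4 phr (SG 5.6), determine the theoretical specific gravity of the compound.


Sum of weights = 183.5
Volume contributions:
  polymer: 100/1.0 = 100.0000
  filler: 69.1/2.55 = 27.0980
  plasticizer: 11.0/1.03 = 10.6796
  zinc oxide: 3.4/5.6 = 0.6071
Sum of volumes = 138.3848
SG = 183.5 / 138.3848 = 1.326

SG = 1.326


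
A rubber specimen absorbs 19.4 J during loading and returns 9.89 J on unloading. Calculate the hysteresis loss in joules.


Hysteresis loss = loading - unloading
= 19.4 - 9.89
= 9.51 J

9.51 J


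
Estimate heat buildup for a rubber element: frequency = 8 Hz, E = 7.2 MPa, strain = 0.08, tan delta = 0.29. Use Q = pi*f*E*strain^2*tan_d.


Q = pi * f * E * strain^2 * tan_d
= pi * 8 * 7.2 * 0.08^2 * 0.29
= pi * 8 * 7.2 * 0.0064 * 0.29
= 0.3359

Q = 0.3359


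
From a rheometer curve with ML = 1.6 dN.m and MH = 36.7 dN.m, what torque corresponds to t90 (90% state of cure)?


M90 = ML + 0.9 * (MH - ML)
M90 = 1.6 + 0.9 * (36.7 - 1.6)
M90 = 1.6 + 0.9 * 35.1
M90 = 33.19 dN.m

33.19 dN.m


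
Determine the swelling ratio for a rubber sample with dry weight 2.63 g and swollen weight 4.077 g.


Q = W_swollen / W_dry
Q = 4.077 / 2.63
Q = 1.55

Q = 1.55


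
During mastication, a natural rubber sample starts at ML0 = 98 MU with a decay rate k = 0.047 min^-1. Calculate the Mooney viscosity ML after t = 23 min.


ML = ML0 * exp(-k * t)
ML = 98 * exp(-0.047 * 23)
ML = 98 * 0.3393
ML = 33.25 MU

33.25 MU


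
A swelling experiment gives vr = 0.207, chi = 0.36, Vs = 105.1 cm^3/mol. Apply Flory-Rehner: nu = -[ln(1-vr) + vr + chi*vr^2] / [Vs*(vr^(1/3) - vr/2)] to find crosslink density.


ln(1 - vr) = ln(1 - 0.207) = -0.2319
Numerator = -((-0.2319) + 0.207 + 0.36 * 0.207^2) = 0.0095
Denominator = 105.1 * (0.207^(1/3) - 0.207/2) = 51.2939
nu = 0.0095 / 51.2939 = 1.8533e-04 mol/cm^3

1.8533e-04 mol/cm^3


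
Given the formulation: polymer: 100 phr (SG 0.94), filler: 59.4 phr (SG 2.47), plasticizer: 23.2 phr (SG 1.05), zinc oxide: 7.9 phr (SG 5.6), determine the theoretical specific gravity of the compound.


Sum of weights = 190.5
Volume contributions:
  polymer: 100/0.94 = 106.3830
  filler: 59.4/2.47 = 24.0486
  plasticizer: 23.2/1.05 = 22.0952
  zinc oxide: 7.9/5.6 = 1.4107
Sum of volumes = 153.9375
SG = 190.5 / 153.9375 = 1.238

SG = 1.238
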